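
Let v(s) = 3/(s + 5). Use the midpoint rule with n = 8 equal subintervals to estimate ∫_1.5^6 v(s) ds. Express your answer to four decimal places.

Δs = (6 − 1.5)/8 = 0.5625.
Midpoints: 1.78125, 2.34375, 2.90625, 3.46875, 4.03125, 4.59375, 5.15625, 5.71875.
v(1.78125) = 96/217, v(2.34375) = 96/235, v(2.90625) = 96/253, v(3.46875) = 96/271, v(4.03125) = 96/289, v(4.59375) = 96/307, v(5.15625) = 96/325, v(5.71875) = 96/343.
Sum = Δs · [v(1.78125) + v(2.34375) + v(2.90625) + ...].
Sum ≈ 1.5777.

1.5777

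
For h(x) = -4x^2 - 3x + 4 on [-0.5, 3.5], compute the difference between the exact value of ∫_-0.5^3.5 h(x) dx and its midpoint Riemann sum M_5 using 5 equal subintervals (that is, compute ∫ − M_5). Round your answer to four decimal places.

-0.8533

Exact integral: ∫_-0.5^3.5 h(x) dx ≈ -59.333333.
M_5 = -58.48.
Error ≈ -59.333333 − (-58.48) ≈ -0.8533.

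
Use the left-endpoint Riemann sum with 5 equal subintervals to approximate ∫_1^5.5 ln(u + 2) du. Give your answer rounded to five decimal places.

Δu = (5.5 − 1)/5 = 0.9.
Left endpoints: 1, 1.9, 2.8, 3.7, 4.6.
f(1) ≈ 1.09861, f(1.9) ≈ 1.36098, f(2.8) ≈ 1.56862, f(3.7) ≈ 1.74047, f(4.6) ≈ 1.88707.
Sum = Δu · [f(1) + f(1.9) + f(2.8) + f(3.7) + f(4.6)].
Sum ≈ 6.89017.

6.89017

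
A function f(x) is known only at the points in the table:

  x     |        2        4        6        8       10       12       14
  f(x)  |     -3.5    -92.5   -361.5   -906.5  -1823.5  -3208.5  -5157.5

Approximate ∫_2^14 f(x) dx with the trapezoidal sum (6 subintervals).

-17946

Δx = 2.
T_6 = (2/2)·[(-3.5) + 2·(-92.5) + 2·(-361.5) + 2·(-906.5) + 2·(-1823.5) + 2·(-3208.5) + (-5157.5)] = -17946.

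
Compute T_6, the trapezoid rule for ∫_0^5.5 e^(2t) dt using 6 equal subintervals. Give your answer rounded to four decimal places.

37886.5449

Δt = (5.5 − 0)/6 = 11/12.
f(0) ≈ 1.0000, f(11/12) ≈ 6.2547, f(11/6) ≈ 39.1213, f(2.75) ≈ 244.6919, f(11/3) ≈ 1530.4749, f(55/12) ≈ 9572.6626, f(5.5) ≈ 59874.1417.
T_6 = (Δt/2)·[f(t_0) + 2f(t_1) + ... + 2f(t_{5}) + f(t_6)].
Sum ≈ 37886.5449.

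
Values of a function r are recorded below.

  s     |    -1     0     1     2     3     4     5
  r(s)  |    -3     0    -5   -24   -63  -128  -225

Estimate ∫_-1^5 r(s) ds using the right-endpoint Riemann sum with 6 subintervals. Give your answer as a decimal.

Δs = 1.
Sum = 1·[0 + (-5) + (-24) + (-63) + (-128) + (-225)] = -445.

-445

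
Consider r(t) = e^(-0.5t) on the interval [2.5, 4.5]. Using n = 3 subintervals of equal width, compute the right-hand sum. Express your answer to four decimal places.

0.3052

Δt = (4.5 − 2.5)/3 = 2/3.
Right endpoints: 19/6, 23/6, 4.5.
r(19/6) ≈ 0.2053, r(23/6) ≈ 0.1471, r(4.5) ≈ 0.1054.
Sum = Δt · [r(19/6) + r(23/6) + r(4.5)].
Sum ≈ 0.3052.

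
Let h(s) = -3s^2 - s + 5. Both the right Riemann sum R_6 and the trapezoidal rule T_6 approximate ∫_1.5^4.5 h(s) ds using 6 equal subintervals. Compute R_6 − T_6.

-14.25

R_6 = -96.375.
T_6 = -82.125.
R_6 − T_6 = -14.25.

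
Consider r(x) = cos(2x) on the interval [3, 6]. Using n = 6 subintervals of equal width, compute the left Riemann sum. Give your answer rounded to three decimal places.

Δx = (6 − 3)/6 = 0.5.
Left endpoints: 3, 3.5, 4, 4.5, 5, 5.5.
r(3) ≈ 0.960, r(3.5) ≈ 0.754, r(4) ≈ -0.146, r(4.5) ≈ -0.911, r(5) ≈ -0.839, r(5.5) ≈ 0.004.
Sum = Δx · [r(3) + r(3.5) + r(4) + ...].
Sum ≈ -0.089.

-0.089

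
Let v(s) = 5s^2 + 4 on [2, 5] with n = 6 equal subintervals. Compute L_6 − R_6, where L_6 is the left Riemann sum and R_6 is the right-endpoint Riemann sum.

L_6 = 181.375.
R_6 = 233.875.
L_6 − R_6 = -52.5.

-52.5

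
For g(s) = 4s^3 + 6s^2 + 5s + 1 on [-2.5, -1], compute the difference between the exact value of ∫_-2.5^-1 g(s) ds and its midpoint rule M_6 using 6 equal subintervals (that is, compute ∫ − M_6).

-0.1171875

Exact integral: ∫_-2.5^-1 g(s) ds = -20.4375.
M_6 = -20.3203125.
Error = -20.4375 − (-20.3203125) = -0.1171875.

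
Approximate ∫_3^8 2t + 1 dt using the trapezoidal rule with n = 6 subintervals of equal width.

60

Δt = (8 − 3)/6 = 5/6.
f(3) = 7, f(23/6) = 26/3, f(14/3) = 31/3, f(5.5) = 12, f(19/3) = 41/3, f(43/6) = 46/3, f(8) = 17.
T_6 = (Δt/2)·[f(t_0) + 2f(t_1) + ... + 2f(t_{5}) + f(t_6)].
Sum = 60.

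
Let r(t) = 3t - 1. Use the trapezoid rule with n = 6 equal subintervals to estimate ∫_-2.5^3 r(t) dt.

-1.375

Δt = (3 − (-2.5))/6 = 11/12.
r(-2.5) = -8.5, r(-19/12) = -5.75, r(-2/3) = -3, r(0.25) = -0.25, r(7/6) = 2.5, r(25/12) = 5.25, r(3) = 8.
T_6 = (Δt/2)·[r(t_0) + 2r(t_1) + ... + 2r(t_{5}) + r(t_6)].
Sum = -1.375.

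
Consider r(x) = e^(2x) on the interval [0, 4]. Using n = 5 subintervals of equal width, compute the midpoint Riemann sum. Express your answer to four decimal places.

1342.1632

Δx = (4 − 0)/5 = 0.8.
Midpoints: 0.4, 1.2, 2, 2.8, 3.6.
r(0.4) ≈ 2.2255, r(1.2) ≈ 11.0232, r(2) ≈ 54.5982, r(2.8) ≈ 270.4264, r(3.6) ≈ 1339.4308.
Sum = Δx · [r(0.4) + r(1.2) + r(2) + r(2.8) + r(3.6)].
Sum ≈ 1342.1632.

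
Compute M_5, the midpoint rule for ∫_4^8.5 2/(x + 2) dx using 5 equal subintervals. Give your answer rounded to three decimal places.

Δx = (8.5 − 4)/5 = 0.9.
Midpoints: 4.45, 5.35, 6.25, 7.15, 8.05.
f(4.45) = 40/129, f(5.35) = 40/147, f(6.25) = 8/33, f(7.15) = 40/183, f(8.05) = 40/201.
Sum = Δx · [f(4.45) + f(5.35) + f(6.25) + f(7.15) + f(8.05)].
Sum ≈ 1.118.

1.118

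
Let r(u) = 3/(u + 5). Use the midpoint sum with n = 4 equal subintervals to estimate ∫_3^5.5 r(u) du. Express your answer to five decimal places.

Δu = (5.5 − 3)/4 = 0.625.
Midpoints: 3.3125, 3.9375, 4.5625, 5.1875.
r(3.3125) = 48/133, r(3.9375) = 48/143, r(4.5625) = 16/51, r(5.1875) = 48/163.
Sum = Δu · [r(3.3125) + r(3.9375) + r(4.5625) + r(5.1875)].
Sum ≈ 0.81548.

0.81548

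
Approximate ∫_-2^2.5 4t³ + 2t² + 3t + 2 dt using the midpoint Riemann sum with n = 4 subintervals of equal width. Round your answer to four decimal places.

48.8145

Δt = (2.5 − (-2))/4 = 1.125.
Midpoints: -1.4375, -0.3125, 0.8125, 1.9375.
f(-1.4375) = -10303/1024, f(-0.3125) = 1163/1024, f(0.8125) = 8093/1024, f(1.9375) = 45479/1024.
Sum = Δt · [f(-1.4375) + f(-0.3125) + f(0.8125) + f(1.9375)].
Sum ≈ 48.8145.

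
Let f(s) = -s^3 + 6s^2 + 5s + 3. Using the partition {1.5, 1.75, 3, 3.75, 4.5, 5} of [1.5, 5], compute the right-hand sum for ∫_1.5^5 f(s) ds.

170.890625

Subinterval widths: 0.25, 1.25, 0.75, 0.75, 0.5.
Right endpoints: 1.75, 3, 3.75, 4.5, 5.
f(1.75) = 24.765625, f(3) = 45, f(3.75) = 53.390625, f(4.5) = 55.875, f(5) = 53.
Sum = Σ Δs_i · f(s_i).
Sum = 170.890625.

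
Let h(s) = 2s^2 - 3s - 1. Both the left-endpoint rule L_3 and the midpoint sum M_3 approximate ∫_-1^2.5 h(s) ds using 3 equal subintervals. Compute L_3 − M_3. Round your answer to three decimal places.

L_3 ≈ 1.29630.
M_3 ≈ -1.08565.
L_3 − M_3 ≈ 2.382.

2.382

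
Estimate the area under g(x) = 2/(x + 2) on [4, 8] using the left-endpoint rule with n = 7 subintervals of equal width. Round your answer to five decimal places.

Δx = (8 − 4)/7 = 4/7.
Left endpoints: 4, 32/7, 36/7, 40/7, 44/7, 48/7, 52/7.
g(4) = 1/3, g(32/7) = 7/23, g(36/7) = 0.28, g(40/7) = 7/27, g(44/7) = 7/29, g(48/7) = 7/31, g(52/7) = 7/33.
Sum = Δx · [g(4) + g(32/7) + g(36/7) + ...].
Sum ≈ 1.06071.

1.06071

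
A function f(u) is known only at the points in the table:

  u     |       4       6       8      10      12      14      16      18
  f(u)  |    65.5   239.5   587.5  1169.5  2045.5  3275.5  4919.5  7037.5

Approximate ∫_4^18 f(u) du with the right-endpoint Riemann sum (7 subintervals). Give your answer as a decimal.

Δu = 2.
Sum = 2·[239.5 + 587.5 + 1169.5 + 2045.5 + 3275.5 + 4919.5 + 7037.5] = 38549.

38549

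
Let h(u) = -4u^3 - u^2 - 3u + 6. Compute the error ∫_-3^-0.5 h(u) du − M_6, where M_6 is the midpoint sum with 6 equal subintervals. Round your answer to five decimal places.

0.72338

Exact integral: ∫_-3^-0.5 h(u) du ≈ 100.1041667.
M_6 ≈ 99.3807870.
Error ≈ 100.1041667 − 99.3807870 ≈ 0.72338.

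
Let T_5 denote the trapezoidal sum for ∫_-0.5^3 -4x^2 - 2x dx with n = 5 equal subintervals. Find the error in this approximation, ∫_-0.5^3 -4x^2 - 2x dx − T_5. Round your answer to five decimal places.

1.14333

Exact integral: ∫_-0.5^3 f(x) dx ≈ -44.9166667.
T_5 = -46.06.
Error ≈ -44.9166667 − (-46.06) ≈ 1.14333.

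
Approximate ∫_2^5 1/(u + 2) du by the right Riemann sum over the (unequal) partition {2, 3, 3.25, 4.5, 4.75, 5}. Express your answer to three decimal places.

0.513

Subinterval widths: 1, 0.25, 1.25, 0.25, 0.25.
Right endpoints: 3, 3.25, 4.5, 4.75, 5.
f(3) = 0.2, f(3.25) = 4/21, f(4.5) = 2/13, f(4.75) = 4/27, f(5) = 1/7.
Sum = Σ Δu_i · f(u_i).
Sum ≈ 0.513.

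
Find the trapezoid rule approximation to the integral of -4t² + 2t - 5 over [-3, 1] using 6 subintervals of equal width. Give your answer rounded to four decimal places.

-66.5185

Δt = (1 − (-3))/6 = 2/3.
f(-3) = -47, f(-7/3) = -283/9, f(-5/3) = -175/9, f(-1) = -11, f(-1/3) = -55/9, f(1/3) = -43/9, f(1) = -7.
T_6 = (Δt/2)·[f(t_0) + 2f(t_1) + ... + 2f(t_{5}) + f(t_6)].
Sum ≈ -66.5185.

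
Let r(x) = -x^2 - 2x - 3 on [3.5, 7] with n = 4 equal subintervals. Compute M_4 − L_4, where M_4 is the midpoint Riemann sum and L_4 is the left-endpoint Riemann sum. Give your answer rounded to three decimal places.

M_4 ≈ -147.06836.
L_4 = -128.59765625.
M_4 − L_4 ≈ -18.471.

-18.471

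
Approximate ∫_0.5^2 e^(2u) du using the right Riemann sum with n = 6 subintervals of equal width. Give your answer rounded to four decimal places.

32.9631

Δu = (2 − 0.5)/6 = 0.25.
Right endpoints: 0.75, 1, 1.25, 1.5, 1.75, 2.
f(0.75) ≈ 4.4817, f(1) ≈ 7.3891, f(1.25) ≈ 12.1825, f(1.5) ≈ 20.0855, f(1.75) ≈ 33.1155, f(2) ≈ 54.5982.
Sum = Δu · [f(0.75) + f(1) + f(1.25) + ...].
Sum ≈ 32.9631.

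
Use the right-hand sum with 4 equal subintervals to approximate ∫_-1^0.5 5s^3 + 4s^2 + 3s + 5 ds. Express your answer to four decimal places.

8.0479

Δs = (0.5 − (-1))/4 = 0.375.
Right endpoints: -0.625, -0.25, 0.125, 0.5.
f(-0.625) = 1775/512, f(-0.25) = 4.421875, f(0.125) = 2789/512, f(0.5) = 8.125.
Sum = Δs · [f(-0.625) + f(-0.25) + f(0.125) + f(0.5)].
Sum ≈ 8.0479.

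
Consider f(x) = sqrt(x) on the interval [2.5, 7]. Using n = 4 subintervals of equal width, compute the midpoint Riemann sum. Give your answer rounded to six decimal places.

Δx = (7 − 2.5)/4 = 1.125.
Midpoints: 3.0625, 4.1875, 5.3125, 6.4375.
f(3.0625) ≈ 1.750000, f(4.1875) ≈ 2.046338, f(5.3125) ≈ 2.304886, f(6.4375) ≈ 2.537223.
Sum = Δx · [f(3.0625) + f(4.1875) + f(5.3125) + f(6.4375)].
Sum ≈ 9.718253.

9.718253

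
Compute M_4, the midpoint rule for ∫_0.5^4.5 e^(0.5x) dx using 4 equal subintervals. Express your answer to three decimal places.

Δx = (4.5 − 0.5)/4 = 1.
Midpoints: 1, 2, 3, 4.
f(1) ≈ 1.649, f(2) ≈ 2.718, f(3) ≈ 4.482, f(4) ≈ 7.389.
Sum = Δx · [f(1) + f(2) + f(3) + f(4)].
Sum ≈ 16.238.

16.238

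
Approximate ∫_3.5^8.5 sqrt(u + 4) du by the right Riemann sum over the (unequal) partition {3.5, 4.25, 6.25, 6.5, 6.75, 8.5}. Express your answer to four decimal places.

16.3743

Subinterval widths: 0.75, 2, 0.25, 0.25, 1.75.
Right endpoints: 4.25, 6.25, 6.5, 6.75, 8.5.
f(4.25) ≈ 2.8723, f(6.25) ≈ 3.2016, f(6.5) ≈ 3.2404, f(6.75) ≈ 3.2787, f(8.5) ≈ 3.5355.
Sum = Σ Δu_i · f(u_i).
Sum ≈ 16.3743.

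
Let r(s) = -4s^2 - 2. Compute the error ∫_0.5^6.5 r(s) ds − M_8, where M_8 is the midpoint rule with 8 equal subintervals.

Exact integral: ∫_0.5^6.5 r(s) ds = -378.
M_8 = -376.875.
Error = -378 − (-376.875) = -1.125.

-1.125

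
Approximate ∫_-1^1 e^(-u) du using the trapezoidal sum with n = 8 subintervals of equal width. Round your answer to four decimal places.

Δu = (1 − (-1))/8 = 0.25.
f(-1) ≈ 2.7183, f(-0.75) ≈ 2.1170, f(-0.5) ≈ 1.6487, f(-0.25) ≈ 1.2840, f(0) ≈ 1.0000, f(0.25) ≈ 0.7788, f(0.5) ≈ 0.6065, f(0.75) ≈ 0.4724, f(1) ≈ 0.3679.
T_8 = (Δu/2)·[f(u_0) + 2f(u_1) + ... + 2f(u_{7}) + f(u_8)].
Sum ≈ 2.3626.

2.3626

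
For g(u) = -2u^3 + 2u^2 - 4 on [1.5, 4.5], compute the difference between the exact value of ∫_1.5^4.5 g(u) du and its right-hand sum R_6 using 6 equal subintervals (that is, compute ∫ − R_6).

Exact integral: ∫_1.5^4.5 g(u) du = -156.
R_6 = -192.875.
Error = -156 − (-192.875) = 36.875.

36.875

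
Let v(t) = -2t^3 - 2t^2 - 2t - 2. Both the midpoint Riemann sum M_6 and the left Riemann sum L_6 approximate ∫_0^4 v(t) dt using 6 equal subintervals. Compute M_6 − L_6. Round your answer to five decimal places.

M_6 ≈ -192.5925926.
L_6 ≈ -142.8148148.
M_6 − L_6 ≈ -49.77778.

-49.77778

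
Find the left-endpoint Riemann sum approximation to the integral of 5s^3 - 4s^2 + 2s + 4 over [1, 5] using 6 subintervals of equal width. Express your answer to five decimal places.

Δs = (5 − 1)/6 = 2/3.
Left endpoints: 1, 5/3, 7/3, 3, 11/3, 13/3.
f(1) = 7, f(5/3) = 523/27, f(7/3) = 1361/27, f(3) = 109, f(11/3) = 5509/27, f(13/3) = 9299/27.
Sum = Δs · [f(1) + f(5/3) + f(7/3) + ...].
Sum ≈ 489.48148.

489.48148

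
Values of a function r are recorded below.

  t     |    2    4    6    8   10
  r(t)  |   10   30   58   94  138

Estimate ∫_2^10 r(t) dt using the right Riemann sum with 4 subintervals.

Δt = 2.
Sum = 2·[30 + 58 + 94 + 138] = 640.

640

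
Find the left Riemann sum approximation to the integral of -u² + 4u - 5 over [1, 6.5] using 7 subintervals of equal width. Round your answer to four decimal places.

Δu = (6.5 − 1)/7 = 11/14.
Left endpoints: 1, 25/14, 18/7, 47/14, 29/7, 69/14, 40/7.
f(1) = -2, f(25/14) = -205/196, f(18/7) = -65/49, f(47/14) = -557/196, f(29/7) = -274/49, f(69/14) = -1877/196, f(40/7) = -725/49.
Sum = Δu · [f(1) + f(25/14) + f(18/7) + ...].
Sum ≈ -29.2117.

-29.2117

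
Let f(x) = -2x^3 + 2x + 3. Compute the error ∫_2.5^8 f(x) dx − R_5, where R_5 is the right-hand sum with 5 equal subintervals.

Exact integral: ∫_2.5^8 f(x) dx = -1954.21875.
R_5 = -2529.12.
Error = -1954.21875 − (-2529.12) = 574.90125.

574.90125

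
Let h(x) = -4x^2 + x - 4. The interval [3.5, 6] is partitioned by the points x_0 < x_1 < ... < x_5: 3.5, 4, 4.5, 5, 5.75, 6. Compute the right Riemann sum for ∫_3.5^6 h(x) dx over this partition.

Subinterval widths: 0.5, 0.5, 0.5, 0.75, 0.25.
Right endpoints: 4, 4.5, 5, 5.75, 6.
h(4) = -64, h(4.5) = -80.5, h(5) = -99, h(5.75) = -130.5, h(6) = -142.
Sum = Σ Δx_i · h(x_i).
Sum = -255.125.

-255.125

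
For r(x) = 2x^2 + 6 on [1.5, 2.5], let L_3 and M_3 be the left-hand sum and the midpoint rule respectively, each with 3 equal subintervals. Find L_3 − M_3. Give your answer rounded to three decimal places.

-1.278

L_3 ≈ 12.87037.
M_3 ≈ 14.14815.
L_3 − M_3 ≈ -1.278.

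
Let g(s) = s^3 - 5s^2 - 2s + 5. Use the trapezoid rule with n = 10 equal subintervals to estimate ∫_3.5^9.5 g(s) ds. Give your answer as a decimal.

598.47

Δs = (9.5 − 3.5)/10 = 0.6.
g(3.5) = -20.375, g(4.1) = -18.329, g(4.7) = -11.027, g(5.3) = 2.827, g(5.9) = 24.529, g(6.5) = 55.375, g(7.1) = 96.661, g(7.7) = 149.683, g(8.3) = 215.737, g(8.9) = 296.119, g(9.5) = 392.125.
T_10 = (Δs/2)·[g(s_0) + 2g(s_1) + ... + 2g(s_{9}) + g(s_10)].
Sum = 598.47.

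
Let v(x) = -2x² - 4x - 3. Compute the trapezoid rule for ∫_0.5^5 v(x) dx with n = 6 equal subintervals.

Δx = (5 − 0.5)/6 = 0.75.
v(0.5) = -5.5, v(1.25) = -11.125, v(2) = -19, v(2.75) = -29.125, v(3.5) = -41.5, v(4.25) = -56.125, v(5) = -73.
T_6 = (Δx/2)·[v(x_0) + 2v(x_1) + ... + 2v(x_{5}) + v(x_6)].
Sum = -147.09375.

-147.09375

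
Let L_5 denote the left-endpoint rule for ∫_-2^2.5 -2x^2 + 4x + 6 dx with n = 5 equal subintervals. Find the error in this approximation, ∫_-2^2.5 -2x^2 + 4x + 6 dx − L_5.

Exact integral: ∫_-2^2.5 f(x) dx = 15.75.
L_5 = 8.46.
Error = 15.75 − 8.46 = 7.29.

7.29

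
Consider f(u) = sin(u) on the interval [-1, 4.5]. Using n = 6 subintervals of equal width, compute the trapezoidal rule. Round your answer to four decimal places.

0.6978

Δu = (4.5 − (-1))/6 = 11/12.
f(-1) ≈ -0.8415, f(-1/12) ≈ -0.0832, f(5/6) ≈ 0.7402, f(1.75) ≈ 0.9840, f(8/3) ≈ 0.4573, f(43/12) ≈ -0.4275, f(4.5) ≈ -0.9775.
T_6 = (Δu/2)·[f(u_0) + 2f(u_1) + ... + 2f(u_{5}) + f(u_6)].
Sum ≈ 0.6978.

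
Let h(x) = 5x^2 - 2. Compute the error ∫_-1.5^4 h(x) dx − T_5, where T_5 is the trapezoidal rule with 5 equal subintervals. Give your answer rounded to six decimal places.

-5.545833

Exact integral: ∫_-1.5^4 h(x) dx ≈ 101.29166667.
T_5 = 106.8375.
Error ≈ 101.29166667 − 106.8375 ≈ -5.545833.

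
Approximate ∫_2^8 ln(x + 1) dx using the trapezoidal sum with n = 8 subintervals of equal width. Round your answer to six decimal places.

Δx = (8 − 2)/8 = 0.75.
f(2) ≈ 1.098612, f(2.75) ≈ 1.321756, f(3.5) ≈ 1.504077, f(4.25) ≈ 1.658228, f(5) ≈ 1.791759, f(5.75) ≈ 1.909543, f(6.5) ≈ 2.014903, f(7.25) ≈ 2.110213, f(8) ≈ 2.197225.
T_8 = (Δx/2)·[f(x_0) + 2f(x_1) + ... + 2f(x_{7}) + f(x_8)].
Sum ≈ 10.468798.

10.468798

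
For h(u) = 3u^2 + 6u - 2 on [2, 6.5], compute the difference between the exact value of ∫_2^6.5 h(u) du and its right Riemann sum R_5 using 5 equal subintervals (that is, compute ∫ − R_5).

-65.61

Exact integral: ∫_2^6.5 h(u) du = 372.375.
R_5 = 437.985.
Error = 372.375 − 437.985 = -65.61.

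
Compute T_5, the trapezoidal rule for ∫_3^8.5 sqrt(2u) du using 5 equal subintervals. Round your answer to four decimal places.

Δu = (8.5 − 3)/5 = 1.1.
f(3) ≈ 2.4495, f(4.1) ≈ 2.8636, f(5.2) ≈ 3.2249, f(6.3) ≈ 3.5496, f(7.4) ≈ 3.8471, f(8.5) ≈ 4.1231.
T_5 = (Δu/2)·[f(u_0) + 2f(u_1) + ... + 2f(u_{4}) + f(u_5)].
Sum ≈ 18.4486.

18.4486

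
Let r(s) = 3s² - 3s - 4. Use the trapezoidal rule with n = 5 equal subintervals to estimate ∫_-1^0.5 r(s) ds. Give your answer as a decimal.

-3.6825

Δs = (0.5 − (-1))/5 = 0.3.
r(-1) = 2, r(-0.7) = -0.43, r(-0.4) = -2.32, r(-0.1) = -3.67, r(0.2) = -4.48, r(0.5) = -4.75.
T_5 = (Δs/2)·[r(s_0) + 2r(s_1) + ... + 2r(s_{4}) + r(s_5)].
Sum = -3.6825.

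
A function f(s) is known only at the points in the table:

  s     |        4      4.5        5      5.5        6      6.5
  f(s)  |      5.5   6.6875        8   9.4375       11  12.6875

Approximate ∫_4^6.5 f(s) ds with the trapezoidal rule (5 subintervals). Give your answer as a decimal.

Δs = 0.5.
T_5 = (0.5/2)·[5.5 + 2·6.6875 + 2·8 + 2·9.4375 + 2·11 + 12.6875] = 22.109375.

22.109375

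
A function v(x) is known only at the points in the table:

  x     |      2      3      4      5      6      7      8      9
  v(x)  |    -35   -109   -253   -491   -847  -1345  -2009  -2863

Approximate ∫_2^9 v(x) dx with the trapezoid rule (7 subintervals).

Δx = 1.
T_7 = (1/2)·[(-35) + 2·(-109) + 2·(-253) + 2·(-491) + 2·(-847) + 2·(-1345) + 2·(-2009) + (-2863)] = -6503.

-6503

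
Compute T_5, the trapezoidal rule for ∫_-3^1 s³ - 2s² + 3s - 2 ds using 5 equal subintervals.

Δs = (1 − (-3))/5 = 0.8.
f(-3) = -56, f(-2.2) = -28.928, f(-1.4) = -12.864, f(-0.6) = -4.736, f(0.2) = -1.472, f(1) = 0.
T_5 = (Δs/2)·[f(s_0) + 2f(s_1) + ... + 2f(s_{4}) + f(s_5)].
Sum = -60.8.

-60.8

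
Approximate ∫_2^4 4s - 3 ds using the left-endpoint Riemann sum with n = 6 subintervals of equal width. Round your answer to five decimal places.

16.66667

Δs = (4 − 2)/6 = 1/3.
Left endpoints: 2, 7/3, 8/3, 3, 10/3, 11/3.
f(2) = 5, f(7/3) = 19/3, f(8/3) = 23/3, f(3) = 9, f(10/3) = 31/3, f(11/3) = 35/3.
Sum = Δs · [f(2) + f(7/3) + f(8/3) + ...].
Sum ≈ 16.66667.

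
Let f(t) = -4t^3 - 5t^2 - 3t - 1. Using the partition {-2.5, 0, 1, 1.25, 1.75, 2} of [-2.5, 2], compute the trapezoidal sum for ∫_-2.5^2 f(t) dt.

6.171875

Subinterval widths: 2.5, 1, 0.25, 0.5, 0.25.
f(-2.5) = 37.75, f(0) = -1, f(1) = -13, f(1.25) = -20.375, f(1.75) = -43, f(2) = -59.
On each subinterval the trapezoid contributes (Δt_i/2)·[f(t_{i-1}) + f(t_i)].
Sum = 6.171875.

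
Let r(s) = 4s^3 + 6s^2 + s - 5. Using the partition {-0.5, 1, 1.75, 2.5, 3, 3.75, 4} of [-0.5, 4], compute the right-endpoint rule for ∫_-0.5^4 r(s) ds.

Subinterval widths: 1.5, 0.75, 0.75, 0.5, 0.75, 0.25.
Right endpoints: 1, 1.75, 2.5, 3, 3.75, 4.
r(1) = 6, r(1.75) = 36.5625, r(2.5) = 97.5, r(3) = 160, r(3.75) = 294.0625, r(4) = 351.
Sum = Σ Δs_i · r(s_i).
Sum = 497.84375.

497.84375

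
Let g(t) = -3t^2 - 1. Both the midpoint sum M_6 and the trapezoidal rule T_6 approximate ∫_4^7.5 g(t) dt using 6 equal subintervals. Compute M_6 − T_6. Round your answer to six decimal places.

0.893229

M_6 ≈ -361.07725694.
T_6 ≈ -361.97048611.
M_6 − T_6 ≈ 0.893229.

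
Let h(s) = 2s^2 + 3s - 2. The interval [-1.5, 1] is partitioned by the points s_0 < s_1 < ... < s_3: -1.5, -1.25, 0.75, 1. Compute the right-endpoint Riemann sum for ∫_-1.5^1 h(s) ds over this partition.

Subinterval widths: 0.25, 2, 0.25.
Right endpoints: -1.25, 0.75, 1.
h(-1.25) = -2.625, h(0.75) = 1.375, h(1) = 3.
Sum = Σ Δs_i · h(s_i).
Sum = 2.84375.

2.84375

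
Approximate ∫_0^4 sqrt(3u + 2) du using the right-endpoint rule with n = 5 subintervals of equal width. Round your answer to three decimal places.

Δu = (4 − 0)/5 = 0.8.
Right endpoints: 0.8, 1.6, 2.4, 3.2, 4.
f(0.8) ≈ 2.098, f(1.6) ≈ 2.608, f(2.4) ≈ 3.033, f(3.2) ≈ 3.406, f(4) ≈ 3.742.
Sum = Δu · [f(0.8) + f(1.6) + f(2.4) + f(3.2) + f(4)].
Sum ≈ 11.909.

11.909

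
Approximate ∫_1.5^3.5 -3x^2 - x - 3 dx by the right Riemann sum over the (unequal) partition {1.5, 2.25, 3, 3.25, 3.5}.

-60.375

Subinterval widths: 0.75, 0.75, 0.25, 0.25.
Right endpoints: 2.25, 3, 3.25, 3.5.
f(2.25) = -20.4375, f(3) = -33, f(3.25) = -37.9375, f(3.5) = -43.25.
Sum = Σ Δx_i · f(x_i).
Sum = -60.375.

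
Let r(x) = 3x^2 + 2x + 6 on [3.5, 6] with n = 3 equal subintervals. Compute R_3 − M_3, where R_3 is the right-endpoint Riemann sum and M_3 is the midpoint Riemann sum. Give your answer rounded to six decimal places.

R_3 ≈ 244.51388889.
M_3 ≈ 211.44097222.
R_3 − M_3 ≈ 33.072917.

33.072917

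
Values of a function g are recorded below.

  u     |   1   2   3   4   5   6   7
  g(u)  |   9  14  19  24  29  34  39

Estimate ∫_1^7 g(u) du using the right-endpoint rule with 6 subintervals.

Δu = 1.
Sum = 1·[14 + 19 + 24 + 29 + 34 + 39] = 159.

159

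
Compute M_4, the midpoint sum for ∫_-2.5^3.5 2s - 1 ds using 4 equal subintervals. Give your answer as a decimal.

Δs = (3.5 − (-2.5))/4 = 1.5.
Midpoints: -1.75, -0.25, 1.25, 2.75.
f(-1.75) = -4.5, f(-0.25) = -1.5, f(1.25) = 1.5, f(2.75) = 4.5.
Sum = Δs · [f(-1.75) + f(-0.25) + f(1.25) + f(2.75)].
Sum = 0.

0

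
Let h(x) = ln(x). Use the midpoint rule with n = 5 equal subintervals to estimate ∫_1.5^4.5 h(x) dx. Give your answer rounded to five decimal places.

3.16673

Δx = (4.5 − 1.5)/5 = 0.6.
Midpoints: 1.8, 2.4, 3, 3.6, 4.2.
h(1.8) ≈ 0.58779, h(2.4) ≈ 0.87547, h(3) ≈ 1.09861, h(3.6) ≈ 1.28093, h(4.2) ≈ 1.43508.
Sum = Δx · [h(1.8) + h(2.4) + h(3) + h(3.6) + h(4.2)].
Sum ≈ 3.16673.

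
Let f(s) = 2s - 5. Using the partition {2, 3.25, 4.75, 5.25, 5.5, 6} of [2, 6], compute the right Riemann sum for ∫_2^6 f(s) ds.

Subinterval widths: 1.25, 1.5, 0.5, 0.25, 0.5.
Right endpoints: 3.25, 4.75, 5.25, 5.5, 6.
f(3.25) = 1.5, f(4.75) = 4.5, f(5.25) = 5.5, f(5.5) = 6, f(6) = 7.
Sum = Σ Δs_i · f(s_i).
Sum = 16.375.

16.375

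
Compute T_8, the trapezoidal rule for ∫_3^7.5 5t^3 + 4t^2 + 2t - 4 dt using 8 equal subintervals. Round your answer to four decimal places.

4429.2151

Δt = (7.5 − 3)/8 = 0.5625.
f(3) = 173, f(3.5625) = 1146701/4096, f(4.125) = 216709/512, f(4.6875) = 2491391/4096, f(5.25) = 840.265625, f(5.8125) = 4606553/4096, f(6.375) = 750967/512, f(6.9375) = 7667147/4096, f(7.5) = 2345.375.
T_8 = (Δt/2)·[f(t_0) + 2f(t_1) + ... + 2f(t_{7}) + f(t_8)].
Sum ≈ 4429.2151.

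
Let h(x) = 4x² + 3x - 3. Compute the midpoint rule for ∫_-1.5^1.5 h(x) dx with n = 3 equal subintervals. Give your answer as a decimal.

Δx = (1.5 − (-1.5))/3 = 1.
Midpoints: -1, 0, 1.
h(-1) = -2, h(0) = -3, h(1) = 4.
Sum = Δx · [h(-1) + h(0) + h(1)].
Sum = -1.

-1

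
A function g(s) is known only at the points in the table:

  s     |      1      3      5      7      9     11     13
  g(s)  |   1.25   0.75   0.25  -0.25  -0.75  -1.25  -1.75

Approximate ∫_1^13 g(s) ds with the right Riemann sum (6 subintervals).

Δs = 2.
Sum = 2·[0.75 + 0.25 + (-0.25) + (-0.75) + (-1.25) + (-1.75)] = -6.

-6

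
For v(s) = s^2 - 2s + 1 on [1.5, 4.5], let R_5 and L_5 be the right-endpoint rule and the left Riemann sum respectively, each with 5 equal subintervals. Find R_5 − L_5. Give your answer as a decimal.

R_5 = 18.03.
L_5 = 10.83.
R_5 − L_5 = 7.2.

7.2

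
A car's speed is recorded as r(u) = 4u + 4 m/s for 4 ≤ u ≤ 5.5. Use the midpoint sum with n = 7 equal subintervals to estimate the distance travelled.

34.5

Δu = (5.5 − 4)/7 = 3/14.
Midpoints: 115/28, 121/28, 127/28, 4.75, 139/28, 145/28, 151/28.
r(115/28) = 143/7, r(121/28) = 149/7, r(127/28) = 155/7, r(4.75) = 23, r(139/28) = 167/7, r(145/28) = 173/7, r(151/28) = 179/7.
Sum = Δu · [r(115/28) + r(121/28) + r(127/28) + ...].
Sum = 34.5.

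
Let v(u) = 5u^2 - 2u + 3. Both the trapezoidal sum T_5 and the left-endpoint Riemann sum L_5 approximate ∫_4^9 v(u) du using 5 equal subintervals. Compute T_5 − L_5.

T_5 = 1062.5.
L_5 = 905.
T_5 − L_5 = 157.5.

157.5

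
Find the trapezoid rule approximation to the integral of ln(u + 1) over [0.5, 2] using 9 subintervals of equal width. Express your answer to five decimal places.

1.18687

Δu = (2 − 0.5)/9 = 1/6.
f(0.5) ≈ 0.40547, f(2/3) ≈ 0.51083, f(5/6) ≈ 0.60614, f(1) ≈ 0.69315, f(7/6) ≈ 0.77319, f(4/3) ≈ 0.84730, f(1.5) ≈ 0.91629, f(5/3) ≈ 0.98083, f(11/6) ≈ 1.04145, f(2) ≈ 1.09861.
T_9 = (Δu/2)·[f(u_0) + 2f(u_1) + ... + 2f(u_{8}) + f(u_9)].
Sum ≈ 1.18687.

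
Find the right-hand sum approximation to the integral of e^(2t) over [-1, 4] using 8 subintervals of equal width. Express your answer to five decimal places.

2611.10958

Δt = (4 − (-1))/8 = 0.625.
Right endpoints: -0.375, 0.25, 0.875, 1.5, 2.125, 2.75, 3.375, 4.
f(-0.375) ≈ 0.47237, f(0.25) ≈ 1.64872, f(0.875) ≈ 5.75460, f(1.5) ≈ 20.08554, f(2.125) ≈ 70.10541, f(2.75) ≈ 244.69193, f(3.375) ≈ 854.05876, f(4) ≈ 2980.95799.
Sum = Δt · [f(-0.375) + f(0.25) + f(0.875) + ...].
Sum ≈ 2611.10958.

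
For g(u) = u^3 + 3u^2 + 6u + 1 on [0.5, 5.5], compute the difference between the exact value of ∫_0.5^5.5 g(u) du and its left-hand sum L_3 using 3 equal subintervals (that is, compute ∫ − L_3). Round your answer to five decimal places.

Exact integral: ∫_0.5^5.5 g(u) du = 490.
L_3 ≈ 279.2361111.
Error ≈ 490 − 279.2361111 ≈ 210.76389.

210.76389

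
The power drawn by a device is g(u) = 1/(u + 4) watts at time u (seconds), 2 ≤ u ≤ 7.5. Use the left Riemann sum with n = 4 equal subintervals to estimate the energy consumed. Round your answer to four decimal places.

Δu = (7.5 − 2)/4 = 1.375.
Left endpoints: 2, 3.375, 4.75, 6.125.
g(2) = 1/6, g(3.375) = 8/59, g(4.75) = 4/35, g(6.125) = 8/81.
Sum = Δu · [g(2) + g(3.375) + g(4.75) + g(6.125)].
Sum ≈ 0.7086.

0.7086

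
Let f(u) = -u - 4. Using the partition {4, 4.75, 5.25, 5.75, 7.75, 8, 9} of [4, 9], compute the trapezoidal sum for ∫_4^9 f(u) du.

-52.5

Subinterval widths: 0.75, 0.5, 0.5, 2, 0.25, 1.
f(4) = -8, f(4.75) = -8.75, f(5.25) = -9.25, f(5.75) = -9.75, f(7.75) = -11.75, f(8) = -12, f(9) = -13.
On each subinterval the trapezoid contributes (Δu_i/2)·[f(u_{i-1}) + f(u_i)].
Sum = -52.5.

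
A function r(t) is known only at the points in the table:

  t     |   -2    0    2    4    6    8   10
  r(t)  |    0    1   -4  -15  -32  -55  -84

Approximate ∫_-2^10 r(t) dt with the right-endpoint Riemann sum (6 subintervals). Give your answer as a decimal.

-378

Δt = 2.
Sum = 2·[1 + (-4) + (-15) + (-32) + (-55) + (-84)] = -378.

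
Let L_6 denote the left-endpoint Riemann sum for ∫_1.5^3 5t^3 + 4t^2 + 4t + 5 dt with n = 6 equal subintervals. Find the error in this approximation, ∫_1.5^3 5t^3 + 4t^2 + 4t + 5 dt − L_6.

Exact integral: ∫_1.5^3 f(t) dt = 147.421875.
L_6 = 129.12109375.
Error = 147.421875 − 129.12109375 = 18.30078125.

18.30078125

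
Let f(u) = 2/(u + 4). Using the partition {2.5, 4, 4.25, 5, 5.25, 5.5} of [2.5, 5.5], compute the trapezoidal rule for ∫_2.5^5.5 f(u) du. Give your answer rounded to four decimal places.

Subinterval widths: 1.5, 0.25, 0.75, 0.25, 0.25.
f(2.5) = 4/13, f(4) = 0.25, f(4.25) = 8/33, f(5) = 2/9, f(5.25) = 8/37, f(5.5) = 4/19.
On each subinterval the trapezoid contributes (Δu_i/2)·[f(u_{i-1}) + f(u_i)].
Sum ≈ 0.7622.

0.7622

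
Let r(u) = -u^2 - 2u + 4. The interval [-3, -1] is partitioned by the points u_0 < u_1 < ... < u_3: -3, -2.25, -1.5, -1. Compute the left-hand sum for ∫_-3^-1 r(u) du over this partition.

5.703125

Subinterval widths: 0.75, 0.75, 0.5.
Left endpoints: -3, -2.25, -1.5.
r(-3) = 1, r(-2.25) = 3.4375, r(-1.5) = 4.75.
Sum = Σ Δu_i · r(u_i).
Sum = 5.703125.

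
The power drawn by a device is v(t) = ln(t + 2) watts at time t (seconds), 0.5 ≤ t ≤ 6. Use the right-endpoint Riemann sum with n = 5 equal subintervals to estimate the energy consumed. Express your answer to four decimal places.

Δt = (6 − 0.5)/5 = 1.1.
Right endpoints: 1.6, 2.7, 3.8, 4.9, 6.
v(1.6) ≈ 1.2809, v(2.7) ≈ 1.5476, v(3.8) ≈ 1.7579, v(4.9) ≈ 1.9315, v(6) ≈ 2.0794.
Sum = Δt · [v(1.6) + v(2.7) + v(3.8) + v(4.9) + v(6)].
Sum ≈ 9.4570.

9.4570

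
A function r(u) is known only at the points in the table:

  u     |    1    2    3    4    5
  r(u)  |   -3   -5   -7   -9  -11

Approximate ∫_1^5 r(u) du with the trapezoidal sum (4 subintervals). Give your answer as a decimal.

-28

Δu = 1.
T_4 = (1/2)·[(-3) + 2·(-5) + 2·(-7) + 2·(-9) + (-11)] = -28.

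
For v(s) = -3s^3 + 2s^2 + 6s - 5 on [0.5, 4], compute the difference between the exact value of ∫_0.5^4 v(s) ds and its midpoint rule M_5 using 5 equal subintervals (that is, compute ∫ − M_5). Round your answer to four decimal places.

Exact integral: ∫_0.5^4 v(s) ds ≈ -119.619792.
M_5 = -117.0115625.
Error ≈ -119.619792 − (-117.0115625) ≈ -2.6082.

-2.6082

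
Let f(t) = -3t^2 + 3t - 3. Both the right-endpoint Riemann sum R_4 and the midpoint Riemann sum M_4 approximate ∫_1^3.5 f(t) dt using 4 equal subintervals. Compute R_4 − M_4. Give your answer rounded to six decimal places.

R_4 = -41.19140625.
M_4 ≈ -32.25585938.
R_4 − M_4 ≈ -8.935547.

-8.935547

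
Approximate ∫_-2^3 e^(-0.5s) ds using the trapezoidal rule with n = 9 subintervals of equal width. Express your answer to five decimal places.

5.02235

Δs = (3 − (-2))/9 = 5/9.
f(-2) ≈ 2.71828, f(-13/9) ≈ 2.05900, f(-8/9) ≈ 1.55962, f(-1/3) ≈ 1.18136, f(2/9) ≈ 0.89484, f(7/9) ≈ 0.67781, f(4/3) ≈ 0.51342, f(17/9) ≈ 0.38890, f(22/9) ≈ 0.29457, f(3) ≈ 0.22313.
T_9 = (Δs/2)·[f(s_0) + 2f(s_1) + ... + 2f(s_{8}) + f(s_9)].
Sum ≈ 5.02235.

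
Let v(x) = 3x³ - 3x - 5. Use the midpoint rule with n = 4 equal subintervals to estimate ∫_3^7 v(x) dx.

Δx = (7 − 3)/4 = 1.
Midpoints: 3.5, 4.5, 5.5, 6.5.
v(3.5) = 113.125, v(4.5) = 254.875, v(5.5) = 477.625, v(6.5) = 799.375.
Sum = Δx · [v(3.5) + v(4.5) + v(5.5) + v(6.5)].
Sum = 1645.

1645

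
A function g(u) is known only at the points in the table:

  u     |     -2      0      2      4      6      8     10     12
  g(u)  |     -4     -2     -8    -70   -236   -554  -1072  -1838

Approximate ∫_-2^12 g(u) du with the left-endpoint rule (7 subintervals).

Δu = 2.
Sum = 2·[(-4) + (-2) + (-8) + (-70) + (-236) + (-554) + (-1072)] = -3892.

-3892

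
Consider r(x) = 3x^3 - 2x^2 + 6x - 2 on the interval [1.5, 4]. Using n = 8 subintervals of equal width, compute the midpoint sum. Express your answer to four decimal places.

183.5736

Δx = (4 − 1.5)/8 = 0.3125.
Midpoints: 1.65625, 1.96875, 2.28125, 2.59375, 2.90625, 3.21875, 3.53125, 3.84375.
r(1.65625) = 526951/32768, r(1.96875) = 817661/32768, r(2.28125) = 1208971/32768, r(2.59375) = 1718881/32768, r(2.90625) = 2365391/32768, r(3.21875) = 3166501/32768, r(3.53125) = 4140211/32768, r(3.84375) = 5304521/32768.
Sum = Δx · [r(1.65625) + r(1.96875) + r(2.28125) + ...].
Sum ≈ 183.5736.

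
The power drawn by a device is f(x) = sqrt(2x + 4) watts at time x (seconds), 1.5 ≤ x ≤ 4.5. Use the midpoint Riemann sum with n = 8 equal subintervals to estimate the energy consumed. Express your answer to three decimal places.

Δx = (4.5 − 1.5)/8 = 0.375.
Midpoints: 1.6875, 2.0625, 2.4375, 2.8125, 3.1875, 3.5625, 3.9375, 4.3125.
f(1.6875) ≈ 2.716, f(2.0625) ≈ 2.850, f(2.4375) ≈ 2.979, f(2.8125) ≈ 3.102, f(3.1875) ≈ 3.221, f(3.5625) ≈ 3.335, f(3.9375) ≈ 3.446, f(4.3125) ≈ 3.553.
Sum = Δx · [f(1.6875) + f(2.0625) + f(2.4375) + ...].
Sum ≈ 9.451.

9.451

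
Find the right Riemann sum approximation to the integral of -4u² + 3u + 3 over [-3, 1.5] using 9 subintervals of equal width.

-27.75

Δu = (1.5 − (-3))/9 = 0.5.
Right endpoints: -2.5, -2, -1.5, -1, -0.5, 0, 0.5, 1, 1.5.
f(-2.5) = -29.5, f(-2) = -19, f(-1.5) = -10.5, f(-1) = -4, f(-0.5) = 0.5, f(0) = 3, f(0.5) = 3.5, f(1) = 2, f(1.5) = -1.5.
Sum = Δu · [f(-2.5) + f(-2) + f(-1.5) + ...].
Sum = -27.75.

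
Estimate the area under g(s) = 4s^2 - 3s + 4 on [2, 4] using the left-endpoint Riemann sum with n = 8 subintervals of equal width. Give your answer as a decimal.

Δs = (4 − 2)/8 = 0.25.
Left endpoints: 2, 2.25, 2.5, 2.75, 3, 3.25, 3.5, 3.75.
g(2) = 14, g(2.25) = 17.5, g(2.5) = 21.5, g(2.75) = 26, g(3) = 31, g(3.25) = 36.5, g(3.5) = 42.5, g(3.75) = 49.
Sum = Δs · [g(2) + g(2.25) + g(2.5) + ...].
Sum = 59.5.

59.5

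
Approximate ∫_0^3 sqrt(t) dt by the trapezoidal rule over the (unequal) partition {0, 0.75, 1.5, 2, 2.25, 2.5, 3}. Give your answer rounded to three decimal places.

3.346

Subinterval widths: 0.75, 0.75, 0.5, 0.25, 0.25, 0.5.
f(0) ≈ 0.000, f(0.75) ≈ 0.866, f(1.5) ≈ 1.225, f(2) ≈ 1.414, f(2.25) ≈ 1.500, f(2.5) ≈ 1.581, f(3) ≈ 1.732.
On each subinterval the trapezoid contributes (Δt_i/2)·[f(t_{i-1}) + f(t_i)].
Sum ≈ 3.346.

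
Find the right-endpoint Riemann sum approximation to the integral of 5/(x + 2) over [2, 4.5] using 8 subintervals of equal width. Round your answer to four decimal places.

Δx = (4.5 − 2)/8 = 0.3125.
Right endpoints: 2.3125, 2.625, 2.9375, 3.25, 3.5625, 3.875, 4.1875, 4.5.
f(2.3125) = 80/69, f(2.625) = 40/37, f(2.9375) = 80/79, f(3.25) = 20/21, f(3.5625) = 80/89, f(3.875) = 40/47, f(4.1875) = 80/99, f(4.5) = 10/13.
Sum = Δx · [f(2.3125) + f(2.625) + f(2.9375) + ...].
Sum ≈ 2.3540.

2.3540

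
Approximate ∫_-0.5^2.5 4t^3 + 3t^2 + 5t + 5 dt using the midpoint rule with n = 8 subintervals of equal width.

Δt = (2.5 − (-0.5))/8 = 0.375.
Midpoints: -0.3125, 0.0625, 0.4375, 0.8125, 1.1875, 1.5625, 1.9375, 2.3125.
f(-0.3125) = 3695/1024, f(0.0625) = 5453/1024, f(0.4375) = 8291/1024, f(0.8125) = 13505/1024, f(1.1875) = 22391/1024, f(1.5625) = 36245/1024, f(1.9375) = 56363/1024, f(2.3125) = 84041/1024.
Sum = Δt · [f(-0.3125) + f(0.0625) + f(0.4375) + ...].
Sum = 84.22265625.

84.22265625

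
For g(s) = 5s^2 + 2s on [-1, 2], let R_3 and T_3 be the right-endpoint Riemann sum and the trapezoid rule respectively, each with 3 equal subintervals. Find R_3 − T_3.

10.5

R_3 = 31.
T_3 = 20.5.
R_3 − T_3 = 10.5.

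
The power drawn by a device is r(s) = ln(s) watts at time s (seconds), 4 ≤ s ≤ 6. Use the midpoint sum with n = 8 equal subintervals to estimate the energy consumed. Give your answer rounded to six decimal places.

Δs = (6 − 4)/8 = 0.25.
Midpoints: 4.125, 4.375, 4.625, 4.875, 5.125, 5.375, 5.625, 5.875.
r(4.125) ≈ 1.417066, r(4.375) ≈ 1.475907, r(4.625) ≈ 1.531476, r(4.875) ≈ 1.584120, r(5.125) ≈ 1.634131, r(5.375) ≈ 1.681759, r(5.625) ≈ 1.727221, r(5.875) ≈ 1.770706.
Sum = Δs · [r(4.125) + r(4.375) + r(4.625) + ...].
Sum ≈ 3.205596.

3.205596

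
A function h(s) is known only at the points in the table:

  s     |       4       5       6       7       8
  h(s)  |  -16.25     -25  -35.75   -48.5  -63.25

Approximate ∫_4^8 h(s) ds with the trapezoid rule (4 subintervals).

Δs = 1.
T_4 = (1/2)·[(-16.25) + 2·(-25) + 2·(-35.75) + 2·(-48.5) + (-63.25)] = -149.

-149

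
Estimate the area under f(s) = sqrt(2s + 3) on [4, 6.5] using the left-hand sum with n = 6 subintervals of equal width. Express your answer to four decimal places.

9.0293

Δs = (6.5 − 4)/6 = 5/12.
Left endpoints: 4, 53/12, 29/6, 5.25, 17/3, 73/12.
f(4) ≈ 3.3166, f(53/12) ≈ 3.4400, f(29/6) ≈ 3.5590, f(5.25) ≈ 3.6742, f(17/3) ≈ 3.7859, f(73/12) ≈ 3.8944.
Sum = Δs · [f(4) + f(53/12) + f(29/6) + ...].
Sum ≈ 9.0293.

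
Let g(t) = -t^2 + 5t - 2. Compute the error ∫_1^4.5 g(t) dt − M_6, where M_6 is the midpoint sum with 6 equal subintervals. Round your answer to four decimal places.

Exact integral: ∫_1^4.5 g(t) dt ≈ 11.083333.
M_6 ≈ 11.182581.
Error ≈ 11.083333 − 11.182581 ≈ -0.0992.

-0.0992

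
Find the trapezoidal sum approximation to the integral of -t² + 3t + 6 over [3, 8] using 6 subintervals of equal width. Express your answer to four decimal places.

Δt = (8 − 3)/6 = 5/6.
f(3) = 6, f(23/6) = 101/36, f(14/3) = -16/9, f(5.5) = -7.75, f(19/3) = -136/9, f(43/6) = -859/36, f(8) = -34.
T_6 = (Δt/2)·[f(t_0) + 2f(t_1) + ... + 2f(t_{5}) + f(t_6)].
Sum ≈ -49.7454.

-49.7454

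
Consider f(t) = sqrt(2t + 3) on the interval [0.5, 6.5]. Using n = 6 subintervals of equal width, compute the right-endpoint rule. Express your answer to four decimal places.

19.6460

Δt = (6.5 − 0.5)/6 = 1.
Right endpoints: 1.5, 2.5, 3.5, 4.5, 5.5, 6.5.
f(1.5) ≈ 2.4495, f(2.5) ≈ 2.8284, f(3.5) ≈ 3.1623, f(4.5) ≈ 3.4641, f(5.5) ≈ 3.7417, f(6.5) ≈ 4.0000.
Sum = Δt · [f(1.5) + f(2.5) + f(3.5) + ...].
Sum ≈ 19.6460.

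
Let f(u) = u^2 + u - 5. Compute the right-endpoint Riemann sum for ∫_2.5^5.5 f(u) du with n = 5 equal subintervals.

55.53

Δu = (5.5 − 2.5)/5 = 0.6.
Right endpoints: 3.1, 3.7, 4.3, 4.9, 5.5.
f(3.1) = 7.71, f(3.7) = 12.39, f(4.3) = 17.79, f(4.9) = 23.91, f(5.5) = 30.75.
Sum = Δu · [f(3.1) + f(3.7) + f(4.3) + f(4.9) + f(5.5)].
Sum = 55.53.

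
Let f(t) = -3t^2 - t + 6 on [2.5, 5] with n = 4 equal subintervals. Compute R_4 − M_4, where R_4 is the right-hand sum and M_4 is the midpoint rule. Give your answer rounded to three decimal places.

-19.092

R_4 = -122.59765625.
M_4 ≈ -103.50586.
R_4 − M_4 ≈ -19.092.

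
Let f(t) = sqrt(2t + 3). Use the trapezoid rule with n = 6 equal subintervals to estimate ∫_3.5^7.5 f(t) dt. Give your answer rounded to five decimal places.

Δt = (7.5 − 3.5)/6 = 2/3.
f(3.5) ≈ 3.16228, f(25/6) ≈ 3.36650, f(29/6) ≈ 3.55903, f(5.5) ≈ 3.74166, f(37/6) ≈ 3.91578, f(41/6) ≈ 4.08248, f(7.5) ≈ 4.24264.
T_6 = (Δt/2)·[f(t_0) + 2f(t_1) + ... + 2f(t_{5}) + f(t_6)].
Sum ≈ 14.91194.

14.91194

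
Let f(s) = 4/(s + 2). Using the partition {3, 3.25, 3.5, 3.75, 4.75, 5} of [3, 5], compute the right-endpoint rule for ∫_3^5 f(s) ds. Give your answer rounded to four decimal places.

Subinterval widths: 0.25, 0.25, 0.25, 1, 0.25.
Right endpoints: 3.25, 3.5, 3.75, 4.75, 5.
f(3.25) = 16/21, f(3.5) = 8/11, f(3.75) = 16/23, f(4.75) = 16/27, f(5) = 4/7.
Sum = Σ Δs_i · f(s_i).
Sum ≈ 1.2817.

1.2817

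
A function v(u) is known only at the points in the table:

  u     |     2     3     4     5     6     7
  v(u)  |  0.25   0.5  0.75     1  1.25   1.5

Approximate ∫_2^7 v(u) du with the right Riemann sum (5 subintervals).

Δu = 1.
Sum = 1·[0.5 + 0.75 + 1 + 1.25 + 1.5] = 5.

5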